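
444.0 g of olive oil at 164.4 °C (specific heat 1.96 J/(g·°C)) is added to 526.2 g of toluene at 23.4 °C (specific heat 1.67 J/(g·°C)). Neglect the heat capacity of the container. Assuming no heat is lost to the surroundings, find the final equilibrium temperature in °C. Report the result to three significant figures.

T_f = 93.6 °C

Heat lost by olive oil = heat gained by toluene.
(444.0)(1.96)(164.4 − T) = (526.2)(1.67)(T − 23.4)
870.24 (164.4 − T) = 878.754 (T − 23.4)
143070 − 870.24 T = 878.754 T − 20563
163633 = 1748.994 T
T = 93.56 °C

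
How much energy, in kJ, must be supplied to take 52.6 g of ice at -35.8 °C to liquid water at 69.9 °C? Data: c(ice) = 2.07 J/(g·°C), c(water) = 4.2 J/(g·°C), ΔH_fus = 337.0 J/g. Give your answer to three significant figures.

q = 37.1 kJ

q1 (heat ice -35.8→0.0 °C): 52.6 × 2.07 × 35.8 = 3898 J
q2 (melt at 0 °C): 52.6 × 337.0 = 17726 J
q3 (heat water 0.0→69.9 °C): 52.6 × 4.2 × 69.9 = 15442 J
Total: 3898 + 17726 + 15442 = 37066 J = 37.1 kJ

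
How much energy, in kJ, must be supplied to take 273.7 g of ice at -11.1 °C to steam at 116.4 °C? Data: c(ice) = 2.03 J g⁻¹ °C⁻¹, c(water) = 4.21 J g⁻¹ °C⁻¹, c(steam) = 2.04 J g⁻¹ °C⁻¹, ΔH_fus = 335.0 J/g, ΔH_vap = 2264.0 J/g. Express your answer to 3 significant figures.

q = 842 kJ

q1 (heat ice -11.1→0.0 °C): 273.7 × 2.03 × 11.1 = 6167 J
q2 (melt at 0 °C): 273.7 × 335.0 = 91690 J
q3 (heat water 0.0→100.0 °C): 273.7 × 4.21 × 100.0 = 115228 J
q4 (vaporize at 100 °C): 273.7 × 2264.0 = 619657 J
q5 (heat steam 100.0→116.4 °C): 273.7 × 2.04 × 16.4 = 9157 J
Total: 6167 + 91690 + 115228 + 619657 + 9157 = 841899 J = 842 kJ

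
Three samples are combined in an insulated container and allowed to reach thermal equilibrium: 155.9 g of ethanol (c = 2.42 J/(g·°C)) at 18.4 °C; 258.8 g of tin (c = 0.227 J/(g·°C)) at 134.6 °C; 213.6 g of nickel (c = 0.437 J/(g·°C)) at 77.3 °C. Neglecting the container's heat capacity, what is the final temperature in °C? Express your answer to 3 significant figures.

T_f = 41.7 °C

Σ mᵢcᵢ(T − Tᵢ) = 0  ⇒  T = Σ mᵢcᵢTᵢ / Σ mᵢcᵢ
Σ mᵢcᵢ = 155.9×2.42 + 258.8×0.227 + 213.6×0.437 = 529.3688
Σ mᵢcᵢTᵢ = 377.278×18.4 + 58.7476×134.6 + 93.3432×77.3 = 22065
T = 22065 / 529.3688 = 41.68 °C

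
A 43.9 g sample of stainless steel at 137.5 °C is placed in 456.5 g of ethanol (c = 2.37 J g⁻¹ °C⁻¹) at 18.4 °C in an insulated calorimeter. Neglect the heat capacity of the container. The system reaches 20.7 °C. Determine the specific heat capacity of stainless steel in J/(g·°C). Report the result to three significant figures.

q_gained = (456.5 × 2.37) × (20.7 − 18.4) = 2488 J
q_lost = 43.9 × c × (137.5 − 20.7) = 5127.52 c
Set equal: c = 2488 / 5127.52 = 0.485 J/(g·°C)

c = 0.485 J/(g·°C)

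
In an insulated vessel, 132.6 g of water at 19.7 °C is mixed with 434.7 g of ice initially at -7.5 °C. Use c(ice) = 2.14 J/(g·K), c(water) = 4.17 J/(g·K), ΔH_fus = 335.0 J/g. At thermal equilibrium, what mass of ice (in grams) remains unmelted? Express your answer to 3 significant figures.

Heat to warm all ice to 0 °C: 434.7×2.14×7.5 = 6976.9 J
Heat released by water cooling to 0 °C: 132.6×4.17×19.7 = 10893 J
10893 J < 6976.9 + 434.7×335.0 = 152601.4 J, so not all ice melts; final T = 0 °C.
Heat left for melting: 10893 − 6976.9 = 3916.1 J
Mass melted = 3916.1 / 335.0 = 11.69 g
Ice remaining = 434.7 − 11.69 = 423.01 g

m_ice remaining = 423 g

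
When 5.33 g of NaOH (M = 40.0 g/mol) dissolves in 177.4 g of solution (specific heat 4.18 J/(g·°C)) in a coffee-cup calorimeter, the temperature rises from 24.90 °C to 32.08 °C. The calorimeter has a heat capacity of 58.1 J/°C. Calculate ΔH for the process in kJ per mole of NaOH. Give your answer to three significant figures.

ΔH = -43.1 kJ/mol

|ΔT| = |32.08 − 24.90| = 7.18 °C
|q_surr| = (177.4 × 4.18 + 58.1) × 7.18 = 799.632 × 7.18 = 5741 J
n(NaOH) = 5.33 / 40.0 = 0.1333 mol
Temperature rose, so q_rxn = −|q_surr| = -5.741 kJ
ΔH = q_rxn / n = -43.07 kJ/mol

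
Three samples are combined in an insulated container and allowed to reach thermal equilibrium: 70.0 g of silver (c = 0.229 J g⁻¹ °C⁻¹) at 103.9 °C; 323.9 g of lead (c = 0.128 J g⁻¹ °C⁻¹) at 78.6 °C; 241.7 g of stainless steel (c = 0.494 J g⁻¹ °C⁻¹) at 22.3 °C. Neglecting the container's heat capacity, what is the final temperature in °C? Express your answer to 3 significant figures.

T_f = 42.9 °C

Σ mᵢcᵢ(T − Tᵢ) = 0  ⇒  T = Σ mᵢcᵢTᵢ / Σ mᵢcᵢ
Σ mᵢcᵢ = 70.0×0.229 + 323.9×0.128 + 241.7×0.494 = 176.8890
Σ mᵢcᵢTᵢ = 16.03×103.9 + 41.4592×78.6 + 119.3998×22.3 = 7586.8
T = 7586.8 / 176.8890 = 42.89 °C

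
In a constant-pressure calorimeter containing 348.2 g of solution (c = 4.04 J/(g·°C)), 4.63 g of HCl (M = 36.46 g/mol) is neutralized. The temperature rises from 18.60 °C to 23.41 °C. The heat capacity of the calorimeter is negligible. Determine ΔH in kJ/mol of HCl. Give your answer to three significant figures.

|ΔT| = |23.41 − 18.60| = 4.81 °C
|q_surr| = (348.2 × 4.04) × 4.81 = 1406.728 × 4.81 = 6766 J
n(HCl) = 4.63 / 36.46 = 0.1270 mol
Temperature rose, so q_rxn = −|q_surr| = -6.766 kJ
ΔH = q_rxn / n = -53.28 kJ/mol

ΔH = -53.3 kJ/mol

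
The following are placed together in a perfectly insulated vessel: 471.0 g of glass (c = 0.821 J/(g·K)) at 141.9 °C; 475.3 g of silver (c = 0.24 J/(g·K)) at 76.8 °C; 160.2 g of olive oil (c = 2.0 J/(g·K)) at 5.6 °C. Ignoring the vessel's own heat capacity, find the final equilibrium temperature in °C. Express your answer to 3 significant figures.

T_f = 79.7 °C

Σ mᵢcᵢ(T − Tᵢ) = 0  ⇒  T = Σ mᵢcᵢTᵢ / Σ mᵢcᵢ
Σ mᵢcᵢ = 471.0×0.821 + 475.3×0.24 + 160.2×2.0 = 821.163
Σ mᵢcᵢTᵢ = 386.691×141.9 + 114.072×76.8 + 320.4×5.6 = 65426
T = 65426 / 821.163 = 79.67 °C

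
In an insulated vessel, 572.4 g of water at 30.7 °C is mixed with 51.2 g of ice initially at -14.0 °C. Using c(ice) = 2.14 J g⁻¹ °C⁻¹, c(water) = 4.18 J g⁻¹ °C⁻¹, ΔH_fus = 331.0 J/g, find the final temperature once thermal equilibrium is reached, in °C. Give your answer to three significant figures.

T_f = 21.1 °C

Heat to bring ice to 0 °C and melt it: q₁ = 51.2×2.14×14.0 + 51.2×331.0 = 18481 J
Heat the water can supply cooling to 0 °C: 572.4×4.18×30.7 = 73453.8 J > q₁, so all ice melts.
Energy balance: 572.4×4.18×(30.7 − T) = 18481 + 51.2×4.18×(T − 0)
2392.632(30.7 − T) = 18481 + 214.016 T
73453.8 − 18481 = 2606.648 T
T = 54972.8 / 2606.648 = 21.09 °C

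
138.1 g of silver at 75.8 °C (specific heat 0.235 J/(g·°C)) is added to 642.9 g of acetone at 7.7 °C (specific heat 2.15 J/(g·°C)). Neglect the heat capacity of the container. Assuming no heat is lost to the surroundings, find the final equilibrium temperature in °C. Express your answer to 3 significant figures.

T_f = 9.26 °C

Heat lost by silver = heat gained by acetone.
(138.1)(0.235)(75.8 − T) = (642.9)(2.15)(T − 7.7)
32.4535 (75.8 − T) = 1382.235 (T − 7.7)
2460.0 − 32.4535 T = 1382.235 T − 10643
13103.0 = 1414.6885 T
T = 9.262 °C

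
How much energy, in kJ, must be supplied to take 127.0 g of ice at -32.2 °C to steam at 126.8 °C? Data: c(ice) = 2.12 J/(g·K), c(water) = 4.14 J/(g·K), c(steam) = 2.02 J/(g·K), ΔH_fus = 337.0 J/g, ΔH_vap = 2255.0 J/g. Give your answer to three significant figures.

q1 (heat ice -32.2→0.0 °C): 127.0 × 2.12 × 32.2 = 8670 J
q2 (melt at 0 °C): 127.0 × 337.0 = 42799 J
q3 (heat water 0.0→100.0 °C): 127.0 × 4.14 × 100.0 = 52578 J
q4 (vaporize at 100 °C): 127.0 × 2255.0 = 286385 J
q5 (heat steam 100.0→126.8 °C): 127.0 × 2.02 × 26.8 = 6875 J
Total: 8670 + 42799 + 52578 + 286385 + 6875 = 397307 J = 397 kJ

q = 397 kJ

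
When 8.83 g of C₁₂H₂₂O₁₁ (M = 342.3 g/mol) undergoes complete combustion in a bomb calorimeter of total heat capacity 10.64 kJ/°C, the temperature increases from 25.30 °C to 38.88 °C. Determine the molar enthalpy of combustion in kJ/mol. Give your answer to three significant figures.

ΔH = -5600 kJ/mol

ΔT = 38.88 − 25.30 = 13.58 °C
q_cal = C_cal × ΔT = 10.64 × 13.58 = 144.4912 kJ
n = 8.83 / 342.3 = 0.02580 mol
q_rxn = −q_cal = -144.4912 kJ
ΔH = -144.4912 / 0.02580 = -5600 kJ/mol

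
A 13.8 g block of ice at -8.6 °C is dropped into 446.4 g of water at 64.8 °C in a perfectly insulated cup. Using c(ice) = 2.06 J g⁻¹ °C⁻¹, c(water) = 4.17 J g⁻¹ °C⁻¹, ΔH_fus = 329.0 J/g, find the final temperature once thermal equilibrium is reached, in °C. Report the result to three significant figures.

Heat to bring ice to 0 °C and melt it: q₁ = 13.8×2.06×8.6 + 13.8×329.0 = 4784.7 J
Heat the water can supply cooling to 0 °C: 446.4×4.17×64.8 = 120624 J > q₁, so all ice melts.
Energy balance: 446.4×4.17×(64.8 − T) = 4784.7 + 13.8×4.17×(T − 0)
1861.488(64.8 − T) = 4784.7 + 57.546 T
120624 − 4784.7 = 1919.034 T
T = 115839.3 / 1919.034 = 60.36 °C

T_f = 60.4 °C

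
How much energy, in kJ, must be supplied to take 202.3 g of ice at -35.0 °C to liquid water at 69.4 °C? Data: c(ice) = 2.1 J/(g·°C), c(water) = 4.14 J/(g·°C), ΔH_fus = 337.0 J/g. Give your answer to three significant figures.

q = 141 kJ

q1 (heat ice -35.0→0.0 °C): 202.3 × 2.1 × 35.0 = 14869 J
q2 (melt at 0 °C): 202.3 × 337.0 = 68175 J
q3 (heat water 0.0→69.4 °C): 202.3 × 4.14 × 69.4 = 58124 J
Total: 14869 + 68175 + 58124 = 141168 J = 141 kJ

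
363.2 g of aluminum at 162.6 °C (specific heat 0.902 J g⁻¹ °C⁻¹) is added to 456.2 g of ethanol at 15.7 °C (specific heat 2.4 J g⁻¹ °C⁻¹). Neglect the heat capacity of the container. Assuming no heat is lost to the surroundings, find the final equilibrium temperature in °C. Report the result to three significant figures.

T_f = 49.5 °C

Heat lost by aluminum = heat gained by ethanol.
(363.2)(0.902)(162.6 − T) = (456.2)(2.4)(T − 15.7)
327.6064 (162.6 − T) = 1094.88 (T − 15.7)
53269 − 327.6064 T = 1094.88 T − 17190
70459 = 1422.4864 T
T = 49.53 °C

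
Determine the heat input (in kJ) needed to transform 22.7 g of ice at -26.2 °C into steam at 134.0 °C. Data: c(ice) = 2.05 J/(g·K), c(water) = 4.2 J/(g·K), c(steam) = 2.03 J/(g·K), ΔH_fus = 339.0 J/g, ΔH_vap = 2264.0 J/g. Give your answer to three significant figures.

q = 71.4 kJ

q1 (heat ice -26.2→0.0 °C): 22.7 × 2.05 × 26.2 = 1219 J
q2 (melt at 0 °C): 22.7 × 339.0 = 7695 J
q3 (heat water 0.0→100.0 °C): 22.7 × 4.2 × 100.0 = 9534 J
q4 (vaporize at 100 °C): 22.7 × 2264.0 = 51393 J
q5 (heat steam 100.0→134.0 °C): 22.7 × 2.03 × 34.0 = 1567 J
Total: 1219 + 7695 + 9534 + 51393 + 1567 = 71408 J = 71.4 kJ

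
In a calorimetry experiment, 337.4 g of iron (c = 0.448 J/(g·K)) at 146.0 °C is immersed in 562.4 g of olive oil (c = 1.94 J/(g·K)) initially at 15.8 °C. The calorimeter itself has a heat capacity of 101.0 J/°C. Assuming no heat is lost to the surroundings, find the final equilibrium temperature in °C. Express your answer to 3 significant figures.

T_f = 30.5 °C

Heat lost by iron = heat gained by olive oil + calorimeter.
(337.4)(0.448)(146.0 − T) = [(562.4)(1.94) + 101.0](T − 15.8)
151.1552 (146.0 − T) = 1192.056 (T − 15.8)
22069 − 151.1552 T = 1192.056 T − 18834
40903 = 1343.2112 T
T = 30.45 °C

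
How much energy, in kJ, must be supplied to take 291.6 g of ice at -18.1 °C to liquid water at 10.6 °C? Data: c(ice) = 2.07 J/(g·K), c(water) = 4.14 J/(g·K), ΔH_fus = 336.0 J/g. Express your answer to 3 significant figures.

q1 (heat ice -18.1→0.0 °C): 291.6 × 2.07 × 18.1 = 10925 J
q2 (melt at 0 °C): 291.6 × 336.0 = 97978 J
q3 (heat water 0.0→10.6 °C): 291.6 × 4.14 × 10.6 = 12797 J
Total: 10925 + 97978 + 12797 = 121700 J = 122 kJ

q = 122 kJ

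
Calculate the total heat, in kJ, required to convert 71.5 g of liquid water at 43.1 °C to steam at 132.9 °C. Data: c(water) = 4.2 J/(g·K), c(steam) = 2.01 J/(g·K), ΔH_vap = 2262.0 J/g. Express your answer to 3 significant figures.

q1 (heat water 43.1→100.0 °C): 71.5 × 4.2 × 56.9 = 17087 J
q2 (vaporize at 100 °C): 71.5 × 2262.0 = 161733 J
q3 (heat steam 100.0→132.9 °C): 71.5 × 2.01 × 32.9 = 4728 J
Total: 17087 + 161733 + 4728 = 183548 J = 184 kJ

q = 184 kJ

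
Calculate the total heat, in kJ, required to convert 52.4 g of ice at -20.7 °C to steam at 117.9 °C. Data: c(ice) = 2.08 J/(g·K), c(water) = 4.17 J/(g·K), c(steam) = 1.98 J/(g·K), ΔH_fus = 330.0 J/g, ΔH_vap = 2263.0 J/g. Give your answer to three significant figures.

q1 (heat ice -20.7→0.0 °C): 52.4 × 2.08 × 20.7 = 2256 J
q2 (melt at 0 °C): 52.4 × 330.0 = 17292 J
q3 (heat water 0.0→100.0 °C): 52.4 × 4.17 × 100.0 = 21851 J
q4 (vaporize at 100 °C): 52.4 × 2263.0 = 118581 J
q5 (heat steam 100.0→117.9 °C): 52.4 × 1.98 × 17.9 = 1857 J
Total: 2256 + 17292 + 21851 + 118581 + 1857 = 161837 J = 162 kJ

q = 162 kJ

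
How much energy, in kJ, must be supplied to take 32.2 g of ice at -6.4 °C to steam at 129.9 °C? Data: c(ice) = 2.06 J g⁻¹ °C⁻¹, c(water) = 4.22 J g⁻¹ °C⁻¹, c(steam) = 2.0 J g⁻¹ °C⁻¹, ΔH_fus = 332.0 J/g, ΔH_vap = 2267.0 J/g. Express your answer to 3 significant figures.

q1 (heat ice -6.4→0.0 °C): 32.2 × 2.06 × 6.4 = 425 J
q2 (melt at 0 °C): 32.2 × 332.0 = 10690 J
q3 (heat water 0.0→100.0 °C): 32.2 × 4.22 × 100.0 = 13588 J
q4 (vaporize at 100 °C): 32.2 × 2267.0 = 72997 J
q5 (heat steam 100.0→129.9 °C): 32.2 × 2.0 × 29.9 = 1926 J
Total: 425 + 10690 + 13588 + 72997 + 1926 = 99626 J = 99.6 kJ

q = 99.6 kJ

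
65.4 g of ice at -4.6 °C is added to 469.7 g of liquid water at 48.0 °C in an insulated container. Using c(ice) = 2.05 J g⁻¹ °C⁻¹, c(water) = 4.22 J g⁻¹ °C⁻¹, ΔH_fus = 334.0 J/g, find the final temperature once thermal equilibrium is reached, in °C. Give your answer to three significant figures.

Heat to bring ice to 0 °C and melt it: q₁ = 65.4×2.05×4.6 + 65.4×334.0 = 22460 J
Heat the water can supply cooling to 0 °C: 469.7×4.22×48.0 = 95142.4 J > q₁, so all ice melts.
Energy balance: 469.7×4.22×(48.0 − T) = 22460 + 65.4×4.22×(T − 0)
1982.134(48.0 − T) = 22460 + 275.988 T
95142.4 − 22460 = 2258.122 T
T = 72682.4 / 2258.122 = 32.19 °C

T_f = 32.2 °C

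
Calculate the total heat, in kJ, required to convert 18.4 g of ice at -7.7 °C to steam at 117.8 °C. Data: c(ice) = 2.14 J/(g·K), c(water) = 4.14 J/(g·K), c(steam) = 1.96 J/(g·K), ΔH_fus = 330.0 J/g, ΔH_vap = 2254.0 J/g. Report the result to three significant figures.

q = 56.1 kJ

q1 (heat ice -7.7→0.0 °C): 18.4 × 2.14 × 7.7 = 303 J
q2 (melt at 0 °C): 18.4 × 330.0 = 6072 J
q3 (heat water 0.0→100.0 °C): 18.4 × 4.14 × 100.0 = 7618 J
q4 (vaporize at 100 °C): 18.4 × 2254.0 = 41474 J
q5 (heat steam 100.0→117.8 °C): 18.4 × 1.96 × 17.8 = 642 J
Total: 303 + 6072 + 7618 + 41474 + 642 = 56109 J = 56.1 kJ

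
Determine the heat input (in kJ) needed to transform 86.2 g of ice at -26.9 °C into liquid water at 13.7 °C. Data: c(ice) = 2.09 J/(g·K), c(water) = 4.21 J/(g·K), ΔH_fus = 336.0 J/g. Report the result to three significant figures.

q1 (heat ice -26.9→0.0 °C): 86.2 × 2.09 × 26.9 = 4846 J
q2 (melt at 0 °C): 86.2 × 336.0 = 28963 J
q3 (heat water 0.0→13.7 °C): 86.2 × 4.21 × 13.7 = 4972 J
Total: 4846 + 28963 + 4972 = 38781 J = 38.8 kJ

q = 38.8 kJ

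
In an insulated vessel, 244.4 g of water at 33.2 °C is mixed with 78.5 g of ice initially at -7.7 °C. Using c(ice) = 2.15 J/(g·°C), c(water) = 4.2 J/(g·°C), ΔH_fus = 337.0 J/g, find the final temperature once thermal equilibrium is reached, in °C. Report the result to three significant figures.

T_f = 4.66 °C

Heat to bring ice to 0 °C and melt it: q₁ = 78.5×2.15×7.7 + 78.5×337.0 = 27754 J
Heat the water can supply cooling to 0 °C: 244.4×4.2×33.2 = 34079.1 J > q₁, so all ice melts.
Energy balance: 244.4×4.2×(33.2 − T) = 27754 + 78.5×4.2×(T − 0)
1026.48(33.2 − T) = 27754 + 329.7 T
34079.1 − 27754 = 1356.18 T
T = 6325.1 / 1356.18 = 4.664 °C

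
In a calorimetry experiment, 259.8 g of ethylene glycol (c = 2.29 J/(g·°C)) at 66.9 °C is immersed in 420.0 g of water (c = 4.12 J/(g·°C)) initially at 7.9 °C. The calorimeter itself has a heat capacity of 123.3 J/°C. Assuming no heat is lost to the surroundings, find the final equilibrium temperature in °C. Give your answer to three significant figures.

T_f = 22.2 °C

Heat lost by ethylene glycol = heat gained by water + calorimeter.
(259.8)(2.29)(66.9 − T) = [(420.0)(4.12) + 123.3](T − 7.9)
594.942 (66.9 − T) = 1853.7 (T − 7.9)
39802 − 594.942 T = 1853.7 T − 14644
54446 = 2448.642 T
T = 22.24 °C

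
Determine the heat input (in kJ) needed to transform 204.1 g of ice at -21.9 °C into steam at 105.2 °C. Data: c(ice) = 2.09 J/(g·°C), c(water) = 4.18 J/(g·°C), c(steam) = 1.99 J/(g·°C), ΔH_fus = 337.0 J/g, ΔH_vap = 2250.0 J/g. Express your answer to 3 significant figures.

q = 625 kJ

q1 (heat ice -21.9→0.0 °C): 204.1 × 2.09 × 21.9 = 9342 J
q2 (melt at 0 °C): 204.1 × 337.0 = 68782 J
q3 (heat water 0.0→100.0 °C): 204.1 × 4.18 × 100.0 = 85314 J
q4 (vaporize at 100 °C): 204.1 × 2250.0 = 459225 J
q5 (heat steam 100.0→105.2 °C): 204.1 × 1.99 × 5.2 = 2112 J
Total: 9342 + 68782 + 85314 + 459225 + 2112 = 624775 J = 625 kJ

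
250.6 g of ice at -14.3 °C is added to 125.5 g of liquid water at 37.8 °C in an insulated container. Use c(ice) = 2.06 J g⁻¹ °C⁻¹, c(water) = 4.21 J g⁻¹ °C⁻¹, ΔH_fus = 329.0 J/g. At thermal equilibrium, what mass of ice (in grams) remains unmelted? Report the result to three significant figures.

Heat to warm all ice to 0 °C: 250.6×2.06×14.3 = 7382.2 J
Heat released by water cooling to 0 °C: 125.5×4.21×37.8 = 19972 J
19972 J < 7382.2 + 250.6×329.0 = 89829.6 J, so not all ice melts; final T = 0 °C.
Heat left for melting: 19972 − 7382.2 = 12589.8 J
Mass melted = 12589.8 / 329.0 = 38.27 g
Ice remaining = 250.6 − 38.27 = 212.33 g

m_ice remaining = 212 g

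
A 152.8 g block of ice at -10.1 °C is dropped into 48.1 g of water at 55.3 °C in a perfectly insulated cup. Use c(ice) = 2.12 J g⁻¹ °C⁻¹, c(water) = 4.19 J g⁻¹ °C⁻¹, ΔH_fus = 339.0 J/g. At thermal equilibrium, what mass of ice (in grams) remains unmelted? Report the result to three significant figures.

m_ice remaining = 130 g

Heat to warm all ice to 0 °C: 152.8×2.12×10.1 = 3271.8 J
Heat released by water cooling to 0 °C: 48.1×4.19×55.3 = 11145 J
11145 J < 3271.8 + 152.8×339.0 = 55071.0 J, so not all ice melts; final T = 0 °C.
Heat left for melting: 11145 − 3271.8 = 7873.2 J
Mass melted = 7873.2 / 339.0 = 23.22 g
Ice remaining = 152.8 − 23.22 = 129.58 g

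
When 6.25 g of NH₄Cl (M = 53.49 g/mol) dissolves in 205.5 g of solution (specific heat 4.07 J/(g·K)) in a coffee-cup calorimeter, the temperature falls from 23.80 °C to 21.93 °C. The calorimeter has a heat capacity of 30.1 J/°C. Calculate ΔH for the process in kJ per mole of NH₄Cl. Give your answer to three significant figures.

|ΔT| = |21.93 − 23.80| = 1.87 °C
|q_surr| = (205.5 × 4.07 + 30.1) × 1.87 = 866.485 × 1.87 = 1620 J
n(NH₄Cl) = 6.25 / 53.49 = 0.1168 mol
Temperature fell, so q_rxn = +|q_surr| = 1.620 kJ
ΔH = q_rxn / n = 13.87 kJ/mol

ΔH = 13.9 kJ/mol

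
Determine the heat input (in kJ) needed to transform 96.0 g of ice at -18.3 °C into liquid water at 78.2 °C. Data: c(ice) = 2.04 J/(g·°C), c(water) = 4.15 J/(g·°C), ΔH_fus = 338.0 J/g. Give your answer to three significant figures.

q = 67.2 kJ

q1 (heat ice -18.3→0.0 °C): 96.0 × 2.04 × 18.3 = 3584 J
q2 (melt at 0 °C): 96.0 × 338.0 = 32448 J
q3 (heat water 0.0→78.2 °C): 96.0 × 4.15 × 78.2 = 31155 J
Total: 3584 + 32448 + 31155 = 67187 J = 67.2 kJ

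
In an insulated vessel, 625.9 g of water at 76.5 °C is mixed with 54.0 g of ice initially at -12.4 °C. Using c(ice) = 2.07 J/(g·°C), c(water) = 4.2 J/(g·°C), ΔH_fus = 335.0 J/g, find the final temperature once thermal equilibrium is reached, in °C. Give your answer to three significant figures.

Heat to bring ice to 0 °C and melt it: q₁ = 54.0×2.07×12.4 + 54.0×335.0 = 19476 J
Heat the water can supply cooling to 0 °C: 625.9×4.2×76.5 = 201102 J > q₁, so all ice melts.
Energy balance: 625.9×4.2×(76.5 − T) = 19476 + 54.0×4.2×(T − 0)
2628.78(76.5 − T) = 19476 + 226.8 T
201102 − 19476 = 2855.58 T
T = 181626 / 2855.58 = 63.60 °C

T_f = 63.6 °C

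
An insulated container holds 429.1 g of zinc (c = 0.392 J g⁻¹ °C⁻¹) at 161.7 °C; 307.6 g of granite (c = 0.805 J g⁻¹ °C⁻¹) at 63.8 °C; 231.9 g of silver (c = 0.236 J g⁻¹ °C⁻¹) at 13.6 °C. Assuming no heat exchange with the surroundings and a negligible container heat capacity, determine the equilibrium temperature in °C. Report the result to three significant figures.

T_f = 93.0 °C

Σ mᵢcᵢ(T − Tᵢ) = 0  ⇒  T = Σ mᵢcᵢTᵢ / Σ mᵢcᵢ
Σ mᵢcᵢ = 429.1×0.392 + 307.6×0.805 + 231.9×0.236 = 470.5536
Σ mᵢcᵢTᵢ = 168.2072×161.7 + 247.618×63.8 + 54.7284×13.6 = 43741
T = 43741 / 470.5536 = 92.96 °C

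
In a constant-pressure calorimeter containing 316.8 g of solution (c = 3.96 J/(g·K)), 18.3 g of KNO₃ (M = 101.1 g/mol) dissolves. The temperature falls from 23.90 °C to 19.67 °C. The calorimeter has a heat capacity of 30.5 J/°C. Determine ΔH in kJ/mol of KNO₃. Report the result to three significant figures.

|ΔT| = |19.67 − 23.90| = 4.23 °C
|q_surr| = (316.8 × 3.96 + 30.5) × 4.23 = 1285.028 × 4.23 = 5436 J
n(KNO₃) = 18.3 / 101.1 = 0.1810 mol
Temperature fell, so q_rxn = +|q_surr| = 5.436 kJ
ΔH = q_rxn / n = 30.03 kJ/mol

ΔH = 30.0 kJ/mol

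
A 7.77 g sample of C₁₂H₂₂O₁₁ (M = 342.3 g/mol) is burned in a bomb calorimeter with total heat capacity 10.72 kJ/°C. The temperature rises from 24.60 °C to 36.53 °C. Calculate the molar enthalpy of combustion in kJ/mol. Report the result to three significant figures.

ΔT = 36.53 − 24.60 = 11.93 °C
q_cal = C_cal × ΔT = 10.72 × 11.93 = 127.8896 kJ
n = 7.77 / 342.3 = 0.02270 mol
q_rxn = −q_cal = -127.8896 kJ
ΔH = -127.8896 / 0.02270 = -5634 kJ/mol

ΔH = -5630 kJ/mol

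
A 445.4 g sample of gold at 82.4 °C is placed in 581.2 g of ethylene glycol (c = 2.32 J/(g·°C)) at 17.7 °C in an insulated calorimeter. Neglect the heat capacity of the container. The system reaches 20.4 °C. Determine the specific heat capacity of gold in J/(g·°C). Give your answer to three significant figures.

q_gained = (581.2 × 2.32) × (20.4 − 17.7) = 3641 J
q_lost = 445.4 × c × (82.4 − 20.4) = 27614.8 c
Set equal: c = 3641 / 27614.8 = 0.132 J/(g·°C)

c = 0.132 J/(g·°C)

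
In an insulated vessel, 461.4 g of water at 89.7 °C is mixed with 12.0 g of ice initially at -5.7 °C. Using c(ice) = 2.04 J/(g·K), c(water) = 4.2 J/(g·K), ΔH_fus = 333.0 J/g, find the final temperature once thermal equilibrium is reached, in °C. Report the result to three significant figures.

Heat to bring ice to 0 °C and melt it: q₁ = 12.0×2.04×5.7 + 12.0×333.0 = 4135.5 J
Heat the water can supply cooling to 0 °C: 461.4×4.2×89.7 = 173828 J > q₁, so all ice melts.
Energy balance: 461.4×4.2×(89.7 − T) = 4135.5 + 12.0×4.2×(T − 0)
1937.88(89.7 − T) = 4135.5 + 50.4 T
173828 − 4135.5 = 1988.28 T
T = 169692.5 / 1988.28 = 85.346 °C

T_f = 85.3 °C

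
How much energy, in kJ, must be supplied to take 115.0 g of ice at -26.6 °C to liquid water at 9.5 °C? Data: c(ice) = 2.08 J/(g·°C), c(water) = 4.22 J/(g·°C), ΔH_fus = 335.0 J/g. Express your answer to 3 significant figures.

q = 49.5 kJ

q1 (heat ice -26.6→0.0 °C): 115.0 × 2.08 × 26.6 = 6363 J
q2 (melt at 0 °C): 115.0 × 335.0 = 38525 J
q3 (heat water 0.0→9.5 °C): 115.0 × 4.22 × 9.5 = 4610 J
Total: 6363 + 38525 + 4610 = 49498 J = 49.5 kJ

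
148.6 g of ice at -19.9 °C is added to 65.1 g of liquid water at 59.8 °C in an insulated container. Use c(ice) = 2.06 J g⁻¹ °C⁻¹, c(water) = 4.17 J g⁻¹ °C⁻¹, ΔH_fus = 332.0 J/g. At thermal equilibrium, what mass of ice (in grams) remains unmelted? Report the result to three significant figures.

m_ice remaining = 118 g

Heat to warm all ice to 0 °C: 148.6×2.06×19.9 = 6091.7 J
Heat released by water cooling to 0 °C: 65.1×4.17×59.8 = 16234 J
16234 J < 6091.7 + 148.6×332.0 = 55426.9 J, so not all ice melts; final T = 0 °C.
Heat left for melting: 16234 − 6091.7 = 10142.3 J
Mass melted = 10142.3 / 332.0 = 30.55 g
Ice remaining = 148.6 − 30.55 = 118.05 g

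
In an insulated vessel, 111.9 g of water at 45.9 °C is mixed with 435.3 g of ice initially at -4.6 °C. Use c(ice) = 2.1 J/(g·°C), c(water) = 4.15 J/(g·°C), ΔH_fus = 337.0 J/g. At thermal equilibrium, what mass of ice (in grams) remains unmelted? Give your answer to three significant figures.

m_ice remaining = 385 g

Heat to warm all ice to 0 °C: 435.3×2.1×4.6 = 4205.0 J
Heat released by water cooling to 0 °C: 111.9×4.15×45.9 = 21315 J
21315 J < 4205.0 + 435.3×337.0 = 150901.1 J, so not all ice melts; final T = 0 °C.
Heat left for melting: 21315 − 4205.0 = 17110.0 J
Mass melted = 17110.0 / 337.0 = 50.77 g
Ice remaining = 435.3 − 50.77 = 384.53 g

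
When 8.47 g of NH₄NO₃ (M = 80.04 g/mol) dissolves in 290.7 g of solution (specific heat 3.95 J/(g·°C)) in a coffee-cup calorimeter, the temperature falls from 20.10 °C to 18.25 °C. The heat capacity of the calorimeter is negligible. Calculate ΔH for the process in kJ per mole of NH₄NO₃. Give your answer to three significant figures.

|ΔT| = |18.25 − 20.10| = 1.85 °C
|q_surr| = (290.7 × 3.95) × 1.85 = 1148.265 × 1.85 = 2124 J
n(NH₄NO₃) = 8.47 / 80.04 = 0.1058 mol
Temperature fell, so q_rxn = +|q_surr| = 2.124 kJ
ΔH = q_rxn / n = 20.08 kJ/mol

ΔH = 20.1 kJ/mol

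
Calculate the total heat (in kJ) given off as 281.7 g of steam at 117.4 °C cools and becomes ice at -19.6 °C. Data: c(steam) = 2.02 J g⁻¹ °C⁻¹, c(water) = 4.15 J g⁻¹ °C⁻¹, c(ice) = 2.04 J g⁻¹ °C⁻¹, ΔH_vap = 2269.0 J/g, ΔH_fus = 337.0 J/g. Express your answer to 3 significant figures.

q = 872 kJ

q1 (cool steam 117.4→100 °C): 281.7 × 2.02 × 17.4 = 9901 J
q2 (condense at 100 °C): 281.7 × 2269.0 = 639177 J
q3 (cool water 100→0 °C): 281.7 × 4.15 × 100.0 = 116906 J
q4 (freeze at 0 °C): 281.7 × 337.0 = 94933 J
q5 (cool ice 0→-19.6 °C): 281.7 × 2.04 × 19.6 = 11263 J
Total: 9901 + 639177 + 116906 + 94933 + 11263 = 872180 J = 872 kJ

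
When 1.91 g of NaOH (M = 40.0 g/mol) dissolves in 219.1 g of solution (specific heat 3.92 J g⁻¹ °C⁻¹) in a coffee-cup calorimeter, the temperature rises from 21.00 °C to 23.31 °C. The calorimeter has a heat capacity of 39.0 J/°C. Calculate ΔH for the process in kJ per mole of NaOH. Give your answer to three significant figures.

|ΔT| = |23.31 − 21.00| = 2.31 °C
|q_surr| = (219.1 × 3.92 + 39.0) × 2.31 = 897.872 × 2.31 = 2074 J
n(NaOH) = 1.91 / 40.0 = 0.04775 mol
Temperature rose, so q_rxn = −|q_surr| = -2.074 kJ
ΔH = q_rxn / n = -43.43 kJ/mol

ΔH = -43.4 kJ/mol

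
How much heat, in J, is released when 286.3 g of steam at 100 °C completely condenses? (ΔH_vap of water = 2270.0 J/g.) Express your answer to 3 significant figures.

q = 650000 J

q = m × ΔH_vap = 286.3 × 2270.0 = 649900 J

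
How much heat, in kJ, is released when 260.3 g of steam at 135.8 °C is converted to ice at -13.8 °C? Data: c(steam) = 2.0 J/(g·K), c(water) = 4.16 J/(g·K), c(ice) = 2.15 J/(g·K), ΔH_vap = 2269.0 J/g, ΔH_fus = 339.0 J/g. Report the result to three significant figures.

q = 814 kJ

q1 (cool steam 135.8→100 °C): 260.3 × 2.0 × 35.8 = 18637 J
q2 (condense at 100 °C): 260.3 × 2269.0 = 590621 J
q3 (cool water 100→0 °C): 260.3 × 4.16 × 100.0 = 108285 J
q4 (freeze at 0 °C): 260.3 × 339.0 = 88242 J
q5 (cool ice 0→-13.8 °C): 260.3 × 2.15 × 13.8 = 7723 J
Total: 18637 + 590621 + 108285 + 88242 + 7723 = 813508 J = 814 kJ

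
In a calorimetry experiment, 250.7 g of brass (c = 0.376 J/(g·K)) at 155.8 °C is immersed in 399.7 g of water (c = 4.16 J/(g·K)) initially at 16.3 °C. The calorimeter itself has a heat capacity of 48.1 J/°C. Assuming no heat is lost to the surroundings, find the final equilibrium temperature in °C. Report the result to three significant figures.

Heat lost by brass = heat gained by water + calorimeter.
(250.7)(0.376)(155.8 − T) = [(399.7)(4.16) + 48.1](T − 16.3)
94.2632 (155.8 − T) = 1710.852 (T − 16.3)
14686 − 94.2632 T = 1710.852 T − 27887
42573 = 1805.1152 T
T = 23.58 °C

T_f = 23.6 °C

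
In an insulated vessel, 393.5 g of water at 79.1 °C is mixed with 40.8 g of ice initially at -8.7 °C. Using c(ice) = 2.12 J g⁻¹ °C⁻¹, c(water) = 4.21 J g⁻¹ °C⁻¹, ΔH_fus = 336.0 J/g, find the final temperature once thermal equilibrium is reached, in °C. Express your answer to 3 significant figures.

T_f = 63.8 °C

Heat to bring ice to 0 °C and melt it: q₁ = 40.8×2.12×8.7 + 40.8×336.0 = 14461 J
Heat the water can supply cooling to 0 °C: 393.5×4.21×79.1 = 131040 J > q₁, so all ice melts.
Energy balance: 393.5×4.21×(79.1 − T) = 14461 + 40.8×4.21×(T − 0)
1656.635(79.1 − T) = 14461 + 171.768 T
131040 − 14461 = 1828.403 T
T = 116579 / 1828.403 = 63.76 °C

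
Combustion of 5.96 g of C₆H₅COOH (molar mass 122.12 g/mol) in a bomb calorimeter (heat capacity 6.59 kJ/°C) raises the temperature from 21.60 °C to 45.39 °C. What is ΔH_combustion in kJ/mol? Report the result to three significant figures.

ΔH = -3210 kJ/mol

ΔT = 45.39 − 21.60 = 23.79 °C
q_cal = C_cal × ΔT = 6.59 × 23.79 = 156.7761 kJ
n = 5.96 / 122.12 = 0.04880 mol
q_rxn = −q_cal = -156.7761 kJ
ΔH = -156.7761 / 0.04880 = -3213 kJ/mol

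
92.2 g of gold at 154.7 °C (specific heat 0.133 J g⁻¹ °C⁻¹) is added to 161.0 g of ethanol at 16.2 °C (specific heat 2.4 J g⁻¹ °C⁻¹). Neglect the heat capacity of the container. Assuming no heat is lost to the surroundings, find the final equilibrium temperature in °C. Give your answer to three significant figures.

T_f = 20.5 °C

Heat lost by gold = heat gained by ethanol.
(92.2)(0.133)(154.7 − T) = (161.0)(2.4)(T − 16.2)
12.2626 (154.7 − T) = 386.4 (T − 16.2)
1897.0 − 12.2626 T = 386.4 T − 6259.7
8156.7 = 398.6626 T
T = 20.46 °C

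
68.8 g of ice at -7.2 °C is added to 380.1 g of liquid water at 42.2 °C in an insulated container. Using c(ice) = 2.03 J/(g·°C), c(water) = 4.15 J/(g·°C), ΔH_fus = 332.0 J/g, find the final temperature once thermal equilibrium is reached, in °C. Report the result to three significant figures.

T_f = 22.9 °C

Heat to bring ice to 0 °C and melt it: q₁ = 68.8×2.03×7.2 + 68.8×332.0 = 23847 J
Heat the water can supply cooling to 0 °C: 380.1×4.15×42.2 = 66566.9 J > q₁, so all ice melts.
Energy balance: 380.1×4.15×(42.2 − T) = 23847 + 68.8×4.15×(T − 0)
1577.415(42.2 − T) = 23847 + 285.52 T
66566.9 − 23847 = 1862.935 T
T = 42719.9 / 1862.935 = 22.93 °C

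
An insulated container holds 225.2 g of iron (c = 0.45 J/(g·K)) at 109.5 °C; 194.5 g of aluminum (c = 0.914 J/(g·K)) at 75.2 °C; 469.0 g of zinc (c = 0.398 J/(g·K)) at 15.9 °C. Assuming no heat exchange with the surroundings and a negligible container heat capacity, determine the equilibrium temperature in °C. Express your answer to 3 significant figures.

T_f = 58.9 °C

Σ mᵢcᵢ(T − Tᵢ) = 0  ⇒  T = Σ mᵢcᵢTᵢ / Σ mᵢcᵢ
Σ mᵢcᵢ = 225.2×0.45 + 194.5×0.914 + 469.0×0.398 = 465.775
Σ mᵢcᵢTᵢ = 101.34×109.5 + 177.773×75.2 + 186.662×15.9 = 27433
T = 27433 / 465.775 = 58.90 °C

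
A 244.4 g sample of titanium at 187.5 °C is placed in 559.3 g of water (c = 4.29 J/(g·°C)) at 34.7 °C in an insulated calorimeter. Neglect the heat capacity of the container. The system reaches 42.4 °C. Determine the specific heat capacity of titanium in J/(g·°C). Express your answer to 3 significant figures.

c = 0.521 J/(g·°C)

q_gained = (559.3 × 4.29) × (42.4 − 34.7) = 18480 J
q_lost = 244.4 × c × (187.5 − 42.4) = 35462.44 c
Set equal: c = 18480 / 35462.44 = 0.521 J/(g·°C)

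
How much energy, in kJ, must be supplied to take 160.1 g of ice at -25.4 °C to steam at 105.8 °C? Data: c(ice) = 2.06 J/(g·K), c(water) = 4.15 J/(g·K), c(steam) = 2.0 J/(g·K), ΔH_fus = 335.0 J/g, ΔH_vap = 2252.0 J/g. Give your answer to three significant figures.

q1 (heat ice -25.4→0.0 °C): 160.1 × 2.06 × 25.4 = 8377 J
q2 (melt at 0 °C): 160.1 × 335.0 = 53634 J
q3 (heat water 0.0→100.0 °C): 160.1 × 4.15 × 100.0 = 66442 J
q4 (vaporize at 100 °C): 160.1 × 2252.0 = 360545 J
q5 (heat steam 100.0→105.8 °C): 160.1 × 2.0 × 5.8 = 1857 J
Total: 8377 + 53634 + 66442 + 360545 + 1857 = 490855 J = 491 kJ

q = 491 kJ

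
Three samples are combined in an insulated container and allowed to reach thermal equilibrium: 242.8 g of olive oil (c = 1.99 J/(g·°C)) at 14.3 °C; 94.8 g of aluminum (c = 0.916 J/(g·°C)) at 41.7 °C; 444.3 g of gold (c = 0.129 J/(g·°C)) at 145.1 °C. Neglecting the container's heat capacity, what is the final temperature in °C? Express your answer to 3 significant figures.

T_f = 30.0 °C

Σ mᵢcᵢ(T − Tᵢ) = 0  ⇒  T = Σ mᵢcᵢTᵢ / Σ mᵢcᵢ
Σ mᵢcᵢ = 242.8×1.99 + 94.8×0.916 + 444.3×0.129 = 627.3235
Σ mᵢcᵢTᵢ = 483.172×14.3 + 86.8368×41.7 + 57.3147×145.1 = 18847
T = 18847 / 627.3235 = 30.04 °C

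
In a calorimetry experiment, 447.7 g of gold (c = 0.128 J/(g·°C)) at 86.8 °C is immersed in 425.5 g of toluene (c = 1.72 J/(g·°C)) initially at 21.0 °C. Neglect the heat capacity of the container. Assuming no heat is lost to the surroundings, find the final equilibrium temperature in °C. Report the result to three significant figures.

Heat lost by gold = heat gained by toluene.
(447.7)(0.128)(86.8 − T) = (425.5)(1.72)(T − 21.0)
57.3056 (86.8 − T) = 731.86 (T − 21.0)
4974.1 − 57.3056 T = 731.86 T − 15369
20343.1 = 789.1656 T
T = 25.78 °C

T_f = 25.8 °C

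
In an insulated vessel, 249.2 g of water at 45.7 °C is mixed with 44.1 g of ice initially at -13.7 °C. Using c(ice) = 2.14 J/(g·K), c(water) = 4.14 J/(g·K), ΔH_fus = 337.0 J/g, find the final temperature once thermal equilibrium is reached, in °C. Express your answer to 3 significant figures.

T_f = 25.5 °C

Heat to bring ice to 0 °C and melt it: q₁ = 44.1×2.14×13.7 + 44.1×337.0 = 16155 J
Heat the water can supply cooling to 0 °C: 249.2×4.14×45.7 = 47148.1 J > q₁, so all ice melts.
Energy balance: 249.2×4.14×(45.7 − T) = 16155 + 44.1×4.14×(T − 0)
1031.688(45.7 − T) = 16155 + 182.574 T
47148.1 − 16155 = 1214.262 T
T = 30993.1 / 1214.262 = 25.52 °C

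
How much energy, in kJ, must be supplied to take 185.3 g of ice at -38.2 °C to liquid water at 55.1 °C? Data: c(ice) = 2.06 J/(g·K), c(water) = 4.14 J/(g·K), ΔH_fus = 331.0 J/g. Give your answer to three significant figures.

q1 (heat ice -38.2→0.0 °C): 185.3 × 2.06 × 38.2 = 14582 J
q2 (melt at 0 °C): 185.3 × 331.0 = 61334 J
q3 (heat water 0.0→55.1 °C): 185.3 × 4.14 × 55.1 = 42270 J
Total: 14582 + 61334 + 42270 = 118186 J = 118 kJ

q = 118 kJ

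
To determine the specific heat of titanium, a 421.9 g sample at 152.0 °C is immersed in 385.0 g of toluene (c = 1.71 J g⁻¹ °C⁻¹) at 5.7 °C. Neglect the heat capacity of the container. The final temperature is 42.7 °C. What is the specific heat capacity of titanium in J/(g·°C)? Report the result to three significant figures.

q_gained = (385.0 × 1.71) × (42.7 − 5.7) = 24360 J
q_lost = 421.9 × c × (152.0 − 42.7) = 46113.67 c
Set equal: c = 24360 / 46113.67 = 0.528 J/(g·°C)

c = 0.528 J/(g·°C)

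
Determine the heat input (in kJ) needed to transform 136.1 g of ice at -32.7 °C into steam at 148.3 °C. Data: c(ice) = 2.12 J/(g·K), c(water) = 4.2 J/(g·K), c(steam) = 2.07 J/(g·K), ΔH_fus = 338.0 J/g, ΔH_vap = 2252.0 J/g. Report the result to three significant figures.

q1 (heat ice -32.7→0.0 °C): 136.1 × 2.12 × 32.7 = 9435 J
q2 (melt at 0 °C): 136.1 × 338.0 = 46002 J
q3 (heat water 0.0→100.0 °C): 136.1 × 4.2 × 100.0 = 57162 J
q4 (vaporize at 100 °C): 136.1 × 2252.0 = 306497 J
q5 (heat steam 100.0→148.3 °C): 136.1 × 2.07 × 48.3 = 13607 J
Total: 9435 + 46002 + 57162 + 306497 + 13607 = 432703 J = 433 kJ

q = 433 kJ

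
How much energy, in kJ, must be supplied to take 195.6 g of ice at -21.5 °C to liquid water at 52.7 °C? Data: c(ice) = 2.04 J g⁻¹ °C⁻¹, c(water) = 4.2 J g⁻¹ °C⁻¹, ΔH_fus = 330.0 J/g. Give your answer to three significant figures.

q = 116 kJ

q1 (heat ice -21.5→0.0 °C): 195.6 × 2.04 × 21.5 = 8579 J
q2 (melt at 0 °C): 195.6 × 330.0 = 64548 J
q3 (heat water 0.0→52.7 °C): 195.6 × 4.2 × 52.7 = 43294 J
Total: 8579 + 64548 + 43294 = 116421 J = 116 kJ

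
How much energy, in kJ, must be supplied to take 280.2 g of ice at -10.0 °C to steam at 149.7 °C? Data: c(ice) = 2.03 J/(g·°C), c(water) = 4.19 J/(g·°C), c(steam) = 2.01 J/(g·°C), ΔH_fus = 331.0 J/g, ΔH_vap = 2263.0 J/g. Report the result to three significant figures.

q1 (heat ice -10.0→0.0 °C): 280.2 × 2.03 × 10.0 = 5688 J
q2 (melt at 0 °C): 280.2 × 331.0 = 92746 J
q3 (heat water 0.0→100.0 °C): 280.2 × 4.19 × 100.0 = 117404 J
q4 (vaporize at 100 °C): 280.2 × 2263.0 = 634093 J
q5 (heat steam 100.0→149.7 °C): 280.2 × 2.01 × 49.7 = 27991 J
Total: 5688 + 92746 + 117404 + 634093 + 27991 = 877922 J = 878 kJ

q = 878 kJ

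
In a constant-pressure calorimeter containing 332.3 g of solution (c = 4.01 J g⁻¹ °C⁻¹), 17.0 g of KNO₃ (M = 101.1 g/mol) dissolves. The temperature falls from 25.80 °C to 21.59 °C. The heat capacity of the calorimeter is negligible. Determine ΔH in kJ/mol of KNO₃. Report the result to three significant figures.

|ΔT| = |21.59 − 25.80| = 4.21 °C
|q_surr| = (332.3 × 4.01) × 4.21 = 1332.523 × 4.21 = 5610 J
n(KNO₃) = 17.0 / 101.1 = 0.1682 mol
Temperature fell, so q_rxn = +|q_surr| = 5.610 kJ
ΔH = q_rxn / n = 33.35 kJ/mol

ΔH = 33.4 kJ/mol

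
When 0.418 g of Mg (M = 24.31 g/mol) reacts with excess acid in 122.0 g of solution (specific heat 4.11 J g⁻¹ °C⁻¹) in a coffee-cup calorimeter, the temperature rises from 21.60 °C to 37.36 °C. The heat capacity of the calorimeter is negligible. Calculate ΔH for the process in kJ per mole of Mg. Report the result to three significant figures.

|ΔT| = |37.36 − 21.60| = 15.76 °C
|q_surr| = (122.0 × 4.11) × 15.76 = 501.42 × 15.76 = 7902 J
n(Mg) = 0.418 / 24.31 = 0.01719 mol
Temperature rose, so q_rxn = −|q_surr| = -7.902 kJ
ΔH = q_rxn / n = -459.7 kJ/mol

ΔH = -460 kJ/mol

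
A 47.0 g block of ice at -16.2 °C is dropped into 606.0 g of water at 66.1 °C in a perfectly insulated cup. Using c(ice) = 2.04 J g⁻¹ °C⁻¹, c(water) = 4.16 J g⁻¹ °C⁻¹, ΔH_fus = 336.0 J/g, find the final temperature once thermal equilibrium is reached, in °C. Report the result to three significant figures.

T_f = 55.0 °C

Heat to bring ice to 0 °C and melt it: q₁ = 47.0×2.04×16.2 + 47.0×336.0 = 17345 J
Heat the water can supply cooling to 0 °C: 606.0×4.16×66.1 = 166635 J > q₁, so all ice melts.
Energy balance: 606.0×4.16×(66.1 − T) = 17345 + 47.0×4.16×(T − 0)
2520.96(66.1 − T) = 17345 + 195.52 T
166635 − 17345 = 2716.48 T
T = 149290 / 2716.48 = 54.96 °C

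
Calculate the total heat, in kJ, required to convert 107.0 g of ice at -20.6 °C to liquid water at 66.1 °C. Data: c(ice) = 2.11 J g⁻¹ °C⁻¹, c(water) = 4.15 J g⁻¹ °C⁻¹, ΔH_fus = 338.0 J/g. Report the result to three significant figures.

q = 70.2 kJ

q1 (heat ice -20.6→0.0 °C): 107.0 × 2.11 × 20.6 = 4651 J
q2 (melt at 0 °C): 107.0 × 338.0 = 36166 J
q3 (heat water 0.0→66.1 °C): 107.0 × 4.15 × 66.1 = 29352 J
Total: 4651 + 36166 + 29352 = 70169 J = 70.2 kJ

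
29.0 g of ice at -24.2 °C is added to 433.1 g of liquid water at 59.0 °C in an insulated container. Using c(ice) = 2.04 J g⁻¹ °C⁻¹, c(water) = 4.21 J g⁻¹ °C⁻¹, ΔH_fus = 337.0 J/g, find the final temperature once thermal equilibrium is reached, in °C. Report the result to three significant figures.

T_f = 49.5 °C

Heat to bring ice to 0 °C and melt it: q₁ = 29.0×2.04×24.2 + 29.0×337.0 = 11205 J
Heat the water can supply cooling to 0 °C: 433.1×4.21×59.0 = 107578 J > q₁, so all ice melts.
Energy balance: 433.1×4.21×(59.0 − T) = 11205 + 29.0×4.21×(T − 0)
1823.351(59.0 − T) = 11205 + 122.09 T
107578 − 11205 = 1945.441 T
T = 96373 / 1945.441 = 49.54 °C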